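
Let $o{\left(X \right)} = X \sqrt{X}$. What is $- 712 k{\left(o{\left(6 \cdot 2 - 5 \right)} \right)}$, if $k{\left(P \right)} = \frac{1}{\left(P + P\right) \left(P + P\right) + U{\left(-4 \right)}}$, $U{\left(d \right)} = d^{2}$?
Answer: $- \frac{178}{347} \approx -0.51297$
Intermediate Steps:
$o{\left(X \right)} = X^{\frac{3}{2}}$
$k{\left(P \right)} = \frac{1}{16 + 4 P^{2}}$ ($k{\left(P \right)} = \frac{1}{\left(P + P\right) \left(P + P\right) + \left(-4\right)^{2}} = \frac{1}{2 P 2 P + 16} = \frac{1}{4 P^{2} + 16} = \frac{1}{16 + 4 P^{2}}$)
$- 712 k{\left(o{\left(6 \cdot 2 - 5 \right)} \right)} = - 712 \frac{1}{4 \left(4 + \left(\left(6 \cdot 2 - 5\right)^{\frac{3}{2}}\right)^{2}\right)} = - 712 \frac{1}{4 \left(4 + \left(\left(12 - 5\right)^{\frac{3}{2}}\right)^{2}\right)} = - 712 \frac{1}{4 \left(4 + \left(7^{\frac{3}{2}}\right)^{2}\right)} = - 712 \frac{1}{4 \left(4 + \left(7 \sqrt{7}\right)^{2}\right)} = - 712 \frac{1}{4 \left(4 + 343\right)} = - 712 \frac{1}{4 \cdot 347} = - 712 \cdot \frac{1}{4} \cdot \frac{1}{347} = \left(-712\right) \frac{1}{1388} = - \frac{178}{347}$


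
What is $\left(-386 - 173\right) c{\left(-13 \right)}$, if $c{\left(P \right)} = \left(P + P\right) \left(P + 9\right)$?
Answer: $-58136$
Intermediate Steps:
$c{\left(P \right)} = 2 P \left(9 + P\right)$
$\left(-386 - 173\right) c{\left(-13 \right)} = \left(-386 - 173\right) 2 \left(-13\right) \left(9 - 13\right) = - 559 \cdot 2 \left(-13\right) \left(-4\right) = \left(-559\right) 104 = -58136$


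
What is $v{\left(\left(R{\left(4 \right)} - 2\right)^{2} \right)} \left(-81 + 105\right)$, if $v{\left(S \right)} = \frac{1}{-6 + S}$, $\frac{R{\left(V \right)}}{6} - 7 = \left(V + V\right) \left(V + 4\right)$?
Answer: $\frac{12}{89885} \approx 0.0001335$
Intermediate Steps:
$R{\left(V \right)} = 42 + 12 V \left(4 + V\right)$ ($R{\left(V \right)} = 42 + 6 \left(V + V\right) \left(V + 4\right) = 42 + 6 \cdot 2 V \left(4 + V\right) = 42 + 12 V \left(4 + V\right)$)
$v{\left(\left(R{\left(4 \right)} - 2\right)^{2} \right)} \left(-81 + 105\right) = \frac{-81 + 105}{-6 + \left(\left(42 + 12 \cdot 4^{2} + 48 \cdot 4\right) - 2\right)^{2}} = \frac{1}{-6 + \left(\left(42 + 12 \cdot 16 + 192\right) - 2\right)^{2}} \cdot 24 = \frac{1}{-6 + \left(\left(42 + 192 + 192\right) - 2\right)^{2}} \cdot 24 = \frac{1}{-6 + \left(426 - 2\right)^{2}} \cdot 24 = \frac{1}{-6 + 424^{2}} \cdot 24 = \frac{1}{-6 + 179776} \cdot 24 = \frac{1}{179770} \cdot 24 = \frac{12}{89885}$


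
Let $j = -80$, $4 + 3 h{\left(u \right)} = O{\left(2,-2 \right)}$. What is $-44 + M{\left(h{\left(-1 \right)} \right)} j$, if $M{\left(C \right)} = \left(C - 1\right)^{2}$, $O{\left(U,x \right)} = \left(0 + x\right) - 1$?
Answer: $- \frac{8396}{9} \approx -932.89$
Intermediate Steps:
$O{\left(U,x \right)} = -1 + x$ ($O{\left(U,x \right)} = x - 1 = -1 + x$)
$h{\left(u \right)} = - \frac{7}{3}$ ($h{\left(u \right)} = - \frac{4}{3} + \frac{-1 - 2}{3} = - \frac{4}{3} + \frac{1}{3} \left(-3\right) = - \frac{4}{3} - 1 = - \frac{7}{3}$)
$M{\left(C \right)} = \left(-1 + C\right)^{2}$
$-44 + M{\left(h{\left(-1 \right)} \right)} j = -44 + \left(-1 - \frac{7}{3}\right)^{2} \left(-80\right) = -44 + \left(- \frac{10}{3}\right)^{2} \left(-80\right) = -44 + \frac{100}{9} \left(-80\right) = -44 - \frac{8000}{9} = - \frac{8396}{9}$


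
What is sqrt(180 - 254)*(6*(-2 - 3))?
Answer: -30*I*sqrt(74) ≈ -258.07*I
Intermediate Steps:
sqrt(180 - 254)*(6*(-2 - 3)) = sqrt(-74)*(6*(-5)) = (I*sqrt(74))*(-30) = -30*I*sqrt(74)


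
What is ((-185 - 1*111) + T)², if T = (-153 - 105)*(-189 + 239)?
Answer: 174134416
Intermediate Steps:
T = -12900 (T = -258*50 = -12900)
((-185 - 1*111) + T)² = ((-185 - 1*111) - 12900)² = ((-185 - 111) - 12900)² = (-296 - 12900)² = (-13196)² = 174134416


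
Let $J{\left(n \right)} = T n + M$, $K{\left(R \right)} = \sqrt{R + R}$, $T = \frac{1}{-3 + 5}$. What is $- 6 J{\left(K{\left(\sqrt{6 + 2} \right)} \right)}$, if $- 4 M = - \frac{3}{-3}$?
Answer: $\frac{3}{2} - 6 \sqrt[4]{2} \approx -5.6352$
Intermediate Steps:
$T = \frac{1}{2} \approx 0.5$
$M = - \frac{1}{4}$ ($M = - \frac{\left(-3\right) \frac{1}{-3}}{4} = - \frac{\left(-3\right) \left(- \frac{1}{3}\right)}{4} = \left(- \frac{1}{4}\right) 1 = - \frac{1}{4} \approx -0.25$)
$K{\left(R \right)} = \sqrt{2} \sqrt{R}$ ($K{\left(R \right)} = \sqrt{2 R} = \sqrt{2} \sqrt{R}$)
$J{\left(n \right)} = - \frac{1}{4} + \frac{n}{2}$ ($J{\left(n \right)} = \frac{n}{2} - \frac{1}{4} = - \frac{1}{4} + \frac{n}{2}$)
$- 6 J{\left(K{\left(\sqrt{6 + 2} \right)} \right)} = - 6 \left(- \frac{1}{4} + \frac{\sqrt{2} \sqrt{\sqrt{6 + 2}}}{2}\right) = - 6 \left(- \frac{1}{4} + \frac{\sqrt{2} \sqrt{\sqrt{8}}}{2}\right) = - 6 \left(- \frac{1}{4} + \frac{\sqrt{2} \sqrt{2 \sqrt{2}}}{2}\right) = - 6 \left(- \frac{1}{4} + \frac{\sqrt{2} \cdot 2^{\frac{3}{4}}}{2}\right) = - 6 \left(- \frac{1}{4} + \frac{2 \sqrt[4]{2}}{2}\right) = - 6 \left(- \frac{1}{4} + \sqrt[4]{2}\right) = \frac{3}{2} - 6 \sqrt[4]{2}$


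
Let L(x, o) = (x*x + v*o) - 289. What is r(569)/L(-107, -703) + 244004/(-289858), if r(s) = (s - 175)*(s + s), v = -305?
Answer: 37461504438/32692359175 ≈ 1.1459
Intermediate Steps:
r(s) = 2*s*(-175 + s) (r(s) = (-175 + s)*(2*s) = 2*s*(-175 + s))
L(x, o) = -289 + x² - 305*o (L(x, o) = (x*x - 305*o) - 289 = (x² - 305*o) - 289 = -289 + x² - 305*o)
r(569)/L(-107, -703) + 244004/(-289858) = (2*569*(-175 + 569))/(-289 + (-107)² - 305*(-703)) + 244004/(-289858) = (2*569*394)/(-289 + 11449 + 214415) + 244004*(-1/289858) = 448372/225575 - 122002/144929 = 37461504438/32692359175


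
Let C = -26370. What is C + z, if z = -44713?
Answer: -71083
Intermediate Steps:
C + z = -26370 - 44713 = -71083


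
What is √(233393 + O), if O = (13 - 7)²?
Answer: √233429 ≈ 483.15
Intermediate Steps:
O = 36 (O = 6² = 36)
√(233393 + O) = √(233393 + 36) = √233429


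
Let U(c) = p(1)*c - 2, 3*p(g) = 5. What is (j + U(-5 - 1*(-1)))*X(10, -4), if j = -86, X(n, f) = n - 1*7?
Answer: -284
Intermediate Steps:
p(g) = 5/3 (p(g) = (⅓)*5 = 5/3)
X(n, f) = -7 + n (X(n, f) = n - 7 = -7 + n)
U(c) = -2 + 5*c/3 (U(c) = 5*c/3 - 2 = -2 + 5*c/3)
(j + U(-5 - 1*(-1)))*X(10, -4) = (-86 + (-2 + 5*(-5 - 1*(-1))/3))*(-7 + 10) = (-86 + (-2 + 5*(-5 + 1)/3))*3 = (-86 + (-2 + (5/3)*(-4)))*3 = (-86 + (-2 - 20/3))*3 = (-86 - 26/3)*3 = -284/3*3 = -284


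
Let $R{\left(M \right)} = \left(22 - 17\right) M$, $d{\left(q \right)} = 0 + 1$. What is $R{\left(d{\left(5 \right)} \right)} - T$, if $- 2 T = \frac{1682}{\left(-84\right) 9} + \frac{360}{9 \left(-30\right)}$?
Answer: $\frac{2435}{756} \approx 3.2209$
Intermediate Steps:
$d{\left(q \right)} = 1$
$R{\left(M \right)} = 5 M$ ($R{\left(M \right)} = \left(22 - 17\right) M = 5 M$)
$T = \frac{1345}{756}$ ($T = - \frac{\frac{1682}{\left(-84\right) 9} + \frac{360}{9 \left(-30\right)}}{2} = - \frac{\frac{1682}{-756} + \frac{360}{-270}}{2} = - \frac{1682 \left(- \frac{1}{756}\right) + 360 \left(- \frac{1}{270}\right)}{2} = - \frac{- \frac{841}{378} - \frac{4}{3}}{2} = \left(- \frac{1}{2}\right) \left(- \frac{1345}{378}\right) = \frac{1345}{756} \approx 1.7791$)
$R{\left(d{\left(5 \right)} \right)} - T = 5 \cdot 1 - \frac{1345}{756} = 5 - \frac{1345}{756} = \frac{2435}{756}$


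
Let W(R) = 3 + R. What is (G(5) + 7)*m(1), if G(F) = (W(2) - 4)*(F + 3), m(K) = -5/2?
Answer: -75/2 ≈ -37.500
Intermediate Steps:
m(K) = -5/2 (m(K) = -5*1/2 = -5/2)
G(F) = 3 + F (G(F) = ((3 + 2) - 4)*(F + 3) = (5 - 4)*(3 + F) = 1*(3 + F) = 3 + F)
(G(5) + 7)*m(1) = ((3 + 5) + 7)*(-5/2) = (8 + 7)*(-5/2) = 15*(-5/2) = -75/2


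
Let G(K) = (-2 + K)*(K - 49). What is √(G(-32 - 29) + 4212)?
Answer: 3*√1238 ≈ 105.56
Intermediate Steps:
G(K) = (-49 + K)*(-2 + K) (G(K) = (-2 + K)*(-49 + K) = (-49 + K)*(-2 + K))
√(G(-32 - 29) + 4212) = √((98 + (-32 - 29)² - 51*(-32 - 29)) + 4212) = √((98 + (-61)² - 51*(-61)) + 4212) = √((98 + 3721 + 3111) + 4212) = √(6930 + 4212) = √11142 = 3*√1238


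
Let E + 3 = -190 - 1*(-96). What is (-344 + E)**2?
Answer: 194481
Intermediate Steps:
E = -97 (E = -3 + (-190 - 1*(-96)) = -3 + (-190 + 96) = -3 - 94 = -97)
(-344 + E)**2 = (-344 - 97)**2 = (-441)**2 = 194481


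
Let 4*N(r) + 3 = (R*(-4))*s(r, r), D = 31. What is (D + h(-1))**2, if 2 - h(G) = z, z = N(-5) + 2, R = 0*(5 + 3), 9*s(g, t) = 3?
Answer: 16129/16 ≈ 1008.1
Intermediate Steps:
s(g, t) = 1/3 (s(g, t) = (1/9)*3 = 1/3)
R = 0 (R = 0*8 = 0)
N(r) = -3/4 (N(r) = -3/4 + ((0*(-4))*(1/3))/4 = -3/4 + (0*(1/3))/4 = -3/4 + (1/4)*0 = -3/4 + 0 = -3/4)
z = 5/4 (z = -3/4 + 2 = 5/4 ≈ 1.2500)
h(G) = 3/4 (h(G) = 2 - 1*5/4 = 2 - 5/4 = 3/4)
(D + h(-1))**2 = (31 + 3/4)**2 = (127/4)**2 = 16129/16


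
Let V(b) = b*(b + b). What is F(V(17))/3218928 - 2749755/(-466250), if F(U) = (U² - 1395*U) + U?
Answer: 35963989511/6253438250 ≈ 5.7511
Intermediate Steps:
V(b) = 2*b² (V(b) = b*(2*b) = 2*b²)
F(U) = U² - 1394*U
F(V(17))/3218928 - 2749755/(-466250) = ((2*17²)*(-1394 + 2*17²))/3218928 - 2749755/(-466250) = ((2*289)*(-1394 + 2*289))*(1/3218928) - 2749755*(-1/466250) = (578*(-1394 + 578))*(1/3218928) + 549951/93250 = (578*(-816))*(1/3218928) + 549951/93250 = -471648*1/3218928 + 549951/93250 = -9826/67061 + 549951/93250 = 35963989511/6253438250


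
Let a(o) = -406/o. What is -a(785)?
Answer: 406/785 ≈ 0.51720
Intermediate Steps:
-a(785) = -(-406)/785 = -1*(-406/785) = 406/785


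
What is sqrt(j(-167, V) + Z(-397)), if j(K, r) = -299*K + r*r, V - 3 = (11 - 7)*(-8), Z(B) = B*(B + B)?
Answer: 2*sqrt(91498) ≈ 604.97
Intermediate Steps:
Z(B) = 2*B**2 (Z(B) = B*(2*B) = 2*B**2)
V = -29 (V = 3 + (11 - 7)*(-8) = 3 + 4*(-8) = 3 - 32 = -29)
j(K, r) = r**2 - 299*K (j(K, r) = -299*K + r**2 = r**2 - 299*K)
sqrt(j(-167, V) + Z(-397)) = sqrt(((-29)**2 - 299*(-167)) + 2*(-397)**2) = sqrt((841 + 49933) + 2*157609) = sqrt(50774 + 315218) = sqrt(365992) = 2*sqrt(91498)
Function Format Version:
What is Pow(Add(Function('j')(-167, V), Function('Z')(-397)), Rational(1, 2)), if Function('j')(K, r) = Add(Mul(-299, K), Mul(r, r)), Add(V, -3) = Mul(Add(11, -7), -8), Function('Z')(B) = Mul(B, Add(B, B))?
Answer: Mul(2, Pow(91498, Rational(1, 2))) ≈ 604.97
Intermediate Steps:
Function('Z')(B) = Mul(2, Pow(B, 2)) (Function('Z')(B) = Mul(B, Mul(2, B)) = Mul(2, Pow(B, 2)))
V = -29 (V = Add(3, Mul(Add(11, -7), -8)) = Add(3, Mul(4, -8)) = Add(3, -32) = -29)
Function('j')(K, r) = Add(Pow(r, 2), Mul(-299, K)) (Function('j')(K, r) = Add(Mul(-299, K), Pow(r, 2)) = Add(Pow(r, 2), Mul(-299, K)))
Pow(Add(Function('j')(-167, V), Function('Z')(-397)), Rational(1, 2)) = Pow(Add(Add(Pow(-29, 2), Mul(-299, -167)), Mul(2, Pow(-397, 2))), Rational(1, 2)) = Pow(Add(Add(841, 49933), Mul(2, 157609)), Rational(1, 2)) = Pow(Add(50774, 315218), Rational(1, 2)) = Pow(365992, Rational(1, 2)) = Mul(2, Pow(91498, Rational(1, 2)))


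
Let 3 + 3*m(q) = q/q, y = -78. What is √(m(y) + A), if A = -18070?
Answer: 2*I*√40659/3 ≈ 134.43*I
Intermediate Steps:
m(q) = -⅔ (m(q) = -1 + (q/q)/3 = -1 + (⅓)*1 = -1 + ⅓ = -⅔)
√(m(y) + A) = √(-⅔ - 18070) = √(-54212/3) = 2*I*√40659/3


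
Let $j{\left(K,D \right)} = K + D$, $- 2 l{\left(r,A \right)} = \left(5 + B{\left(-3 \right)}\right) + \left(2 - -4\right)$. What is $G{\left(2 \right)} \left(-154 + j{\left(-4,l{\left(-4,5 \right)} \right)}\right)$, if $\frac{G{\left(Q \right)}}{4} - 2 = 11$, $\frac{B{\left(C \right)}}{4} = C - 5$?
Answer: $-7670$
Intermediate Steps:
$B{\left(C \right)} = -20 + 4 C$ ($B{\left(C \right)} = 4 \left(C - 5\right) = 4 \left(-5 + C\right) = -20 + 4 C$)
$l{\left(r,A \right)} = \frac{21}{2}$ ($l{\left(r,A \right)} = - \frac{\left(5 + \left(-20 + 4 \left(-3\right)\right)\right) + \left(2 - -4\right)}{2} = - \frac{\left(5 - 32\right) + \left(2 + 4\right)}{2} = - \frac{\left(5 - 32\right) + 6}{2} = - \frac{-27 + 6}{2} = \left(- \frac{1}{2}\right) \left(-21\right) = \frac{21}{2}$)
$G{\left(Q \right)} = 52$ ($G{\left(Q \right)} = 8 + 4 \cdot 11 = 8 + 44 = 52$)
$j{\left(K,D \right)} = D + K$
$G{\left(2 \right)} \left(-154 + j{\left(-4,l{\left(-4,5 \right)} \right)}\right) = 52 \left(-154 + \left(\frac{21}{2} - 4\right)\right) = 52 \left(-154 + \frac{13}{2}\right) = 52 \left(- \frac{295}{2}\right) = -7670$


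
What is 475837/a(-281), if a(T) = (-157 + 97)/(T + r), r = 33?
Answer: 29501894/15 ≈ 1.9668e+6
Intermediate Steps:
a(T) = -60/(33 + T) (a(T) = (-157 + 97)/(T + 33) = -60/(33 + T))
475837/a(-281) = 475837/((-60/(33 - 281))) = 475837/((-60/(-248))) = 475837/((-60*(-1/248))) = 475837/(15/62) = 475837*(62/15) = 29501894/15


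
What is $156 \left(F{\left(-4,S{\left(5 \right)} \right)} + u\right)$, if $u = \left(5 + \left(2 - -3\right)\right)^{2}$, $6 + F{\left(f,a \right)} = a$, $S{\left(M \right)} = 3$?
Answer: $15132$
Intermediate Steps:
$F{\left(f,a \right)} = -6 + a$
$u = 100$ ($u = \left(5 + \left(2 + 3\right)\right)^{2} = \left(5 + 5\right)^{2} = 10^{2} = 100$)
$156 \left(F{\left(-4,S{\left(5 \right)} \right)} + u\right) = 156 \left(\left(-6 + 3\right) + 100\right) = 156 \left(-3 + 100\right) = 156 \cdot 97 = 15132$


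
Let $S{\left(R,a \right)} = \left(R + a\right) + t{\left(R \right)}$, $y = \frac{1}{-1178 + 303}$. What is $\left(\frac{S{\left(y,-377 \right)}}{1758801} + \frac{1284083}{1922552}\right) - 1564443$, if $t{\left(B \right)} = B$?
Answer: $- \frac{1542911998542389227493}{986237694211000} \approx -1.5644 \cdot 10^{6}$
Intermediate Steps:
$y = - \frac{1}{875}$ ($y = \frac{1}{-875} = - \frac{1}{875} \approx -0.0011429$)
$S{\left(R,a \right)} = a + 2 R$ ($S{\left(R,a \right)} = \left(R + a\right) + R = a + 2 R$)
$\left(\frac{S{\left(y,-377 \right)}}{1758801} + \frac{1284083}{1922552}\right) - 1564443 = \left(\frac{-377 + 2 \left(- \frac{1}{875}\right)}{1758801} + \frac{1284083}{1922552}\right) - 1564443 = \left(\left(-377 - \frac{2}{875}\right) \frac{1}{1758801} + 1284083 \cdot \frac{1}{1922552}\right) - 1564443 = \left(\left(- \frac{329877}{875}\right) \frac{1}{1758801} + \frac{1284083}{1922552}\right) - 1564443 = \left(- \frac{109959}{512983625} + \frac{1284083}{1922552}\right) - 1564443 = \frac{658502150245507}{986237694211000} - 1564443 = - \frac{1542911998542389227493}{986237694211000}$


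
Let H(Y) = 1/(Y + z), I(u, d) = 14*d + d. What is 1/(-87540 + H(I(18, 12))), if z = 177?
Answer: -357/31251779 ≈ -1.1423e-5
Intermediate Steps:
I(u, d) = 15*d
H(Y) = 1/(177 + Y) (H(Y) = 1/(Y + 177) = 1/(177 + Y))
1/(-87540 + H(I(18, 12))) = 1/(-87540 + 1/(177 + 15*12)) = 1/(-87540 + 1/(177 + 180)) = 1/(-87540 + 1/357) = 1/(-31251779/357) = -357/31251779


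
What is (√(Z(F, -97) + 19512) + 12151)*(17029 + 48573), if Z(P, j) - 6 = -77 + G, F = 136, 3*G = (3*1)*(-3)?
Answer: 797129902 + 65602*√19438 ≈ 8.0628e+8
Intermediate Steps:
G = -3 (G = ((3*1)*(-3))/3 = (3*(-3))/3 = (⅓)*(-9) = -3)
Z(P, j) = -74 (Z(P, j) = 6 + (-77 - 3) = 6 - 80 = -74)
(√(Z(F, -97) + 19512) + 12151)*(17029 + 48573) = (√(-74 + 19512) + 12151)*(17029 + 48573) = (√19438 + 12151)*65602 = (12151 + √19438)*65602 = 797129902 + 65602*√19438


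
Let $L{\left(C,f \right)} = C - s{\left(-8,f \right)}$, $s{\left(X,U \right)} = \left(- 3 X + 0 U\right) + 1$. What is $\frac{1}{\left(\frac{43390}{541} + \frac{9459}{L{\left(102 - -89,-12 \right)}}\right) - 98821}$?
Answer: $- \frac{89806}{8862398667} \approx -1.0133 \cdot 10^{-5}$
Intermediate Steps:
$s{\left(X,U \right)} = 1 - 3 X$ ($s{\left(X,U \right)} = \left(- 3 X + 0\right) + 1 = - 3 X + 1 = 1 - 3 X$)
$L{\left(C,f \right)} = -25 + C$ ($L{\left(C,f \right)} = C - \left(1 - -24\right) = C - \left(1 + 24\right) = C - 25 = -25 + C$)
$\frac{1}{\left(\frac{43390}{541} + \frac{9459}{L{\left(102 - -89,-12 \right)}}\right) - 98821} = \frac{1}{\left(\frac{43390}{541} + \frac{9459}{-25 + \left(102 - -89\right)}\right) - 98821} = \frac{1}{\left(43390 \cdot \frac{1}{541} + \frac{9459}{-25 + \left(102 + 89\right)}\right) - 98821} = \frac{1}{\left(\frac{43390}{541} + \frac{9459}{-25 + 191}\right) - 98821} = \frac{1}{\left(\frac{43390}{541} + \frac{9459}{166}\right) - 98821} = \frac{1}{\frac{12320059}{89806} - 98821} = \frac{1}{- \frac{8862398667}{89806}} = - \frac{89806}{8862398667}$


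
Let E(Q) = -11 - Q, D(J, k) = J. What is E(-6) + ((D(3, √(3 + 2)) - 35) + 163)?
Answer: 126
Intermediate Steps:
E(-6) + ((D(3, √(3 + 2)) - 35) + 163) = (-11 - 1*(-6)) + ((3 - 35) + 163) = (-11 + 6) + (-32 + 163) = -5 + 131 = 126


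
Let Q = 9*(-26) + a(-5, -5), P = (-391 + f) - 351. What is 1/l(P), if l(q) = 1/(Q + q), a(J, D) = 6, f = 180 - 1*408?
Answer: -1198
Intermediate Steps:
f = -228 (f = 180 - 408 = -228)
P = -970 (P = (-391 - 228) - 351 = -619 - 351 = -970)
Q = -228 (Q = 9*(-26) + 6 = -234 + 6 = -228)
l(q) = 1/(-228 + q)
1/l(P) = 1/(1/(-228 - 970)) = 1/(1/(-1198)) = 1/(-1/1198) = -1198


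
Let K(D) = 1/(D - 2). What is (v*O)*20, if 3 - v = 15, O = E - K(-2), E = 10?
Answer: -2460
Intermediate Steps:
K(D) = 1/(-2 + D)
O = 41/4 (O = 10 - 1/(-2 - 2) = 10 - 1/(-4) = 10 - 1*(-¼) = 10 + ¼ = 41/4 ≈ 10.250)
v = -12 (v = 3 - 1*15 = 3 - 15 = -12)
(v*O)*20 = -12*41/4*20 = -123*20 = -2460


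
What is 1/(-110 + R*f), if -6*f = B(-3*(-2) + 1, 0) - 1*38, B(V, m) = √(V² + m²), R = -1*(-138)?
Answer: 1/603 ≈ 0.0016584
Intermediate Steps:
R = 138
f = 31/6 (f = -(√((-3*(-2) + 1)² + 0²) - 1*38)/6 = -(√((6 + 1)² + 0) - 38)/6 = -(√(7² + 0) - 38)/6 = -(√(49 + 0) - 38)/6 = -(√49 - 38)/6 = -(7 - 38)/6 = -⅙*(-31) = 31/6 ≈ 5.1667)
1/(-110 + R*f) = 1/(-110 + 138*(31/6)) = 1/(-110 + 713) = 1/603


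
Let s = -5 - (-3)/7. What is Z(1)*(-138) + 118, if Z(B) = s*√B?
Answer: 5242/7 ≈ 748.86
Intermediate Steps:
s = -32/7 (s = -5 - (-3)/7 = -5 - 1*(-3/7) = -5 + 3/7 = -32/7 ≈ -4.5714)
Z(B) = -32*√B/7
Z(1)*(-138) + 118 = -32*√1/7*(-138) + 118 = -32/7*1*(-138) + 118 = -32/7*(-138) + 118 = 4416/7 + 118 = 5242/7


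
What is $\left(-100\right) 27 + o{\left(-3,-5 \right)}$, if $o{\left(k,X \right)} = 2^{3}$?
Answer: $-2692$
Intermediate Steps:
$o{\left(k,X \right)} = 8$
$\left(-100\right) 27 + o{\left(-3,-5 \right)} = \left(-100\right) 27 + 8 = -2700 + 8 = -2692$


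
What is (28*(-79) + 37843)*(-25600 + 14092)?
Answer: -410041548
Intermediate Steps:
(28*(-79) + 37843)*(-25600 + 14092) = (-2212 + 37843)*(-11508) = 35631*(-11508) = -410041548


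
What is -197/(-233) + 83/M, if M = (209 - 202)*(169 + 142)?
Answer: 448208/507241 ≈ 0.88362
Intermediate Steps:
M = 2177 (M = 7*311 = 2177)
-197/(-233) + 83/M = -197/(-233) + 83/2177 = -197*(-1/233) + 83*(1/2177) = 197/233 + 83/2177 = 448208/507241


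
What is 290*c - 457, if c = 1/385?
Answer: -35131/77 ≈ -456.25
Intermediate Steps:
c = 1/385 ≈ 0.0025974
290*c - 457 = 290*(1/385) - 457 = 58/77 - 457 = -35131/77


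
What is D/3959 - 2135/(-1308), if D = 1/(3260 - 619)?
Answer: 22322961373/13676080452 ≈ 1.6323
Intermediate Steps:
D = 1/2641 ≈ 0.00037864
D/3959 - 2135/(-1308) = (1/2641)/3959 - 2135/(-1308) = (1/2641)*(1/3959) - 2135*(-1/1308) = 1/10455719 + 2135/1308 = 22322961373/13676080452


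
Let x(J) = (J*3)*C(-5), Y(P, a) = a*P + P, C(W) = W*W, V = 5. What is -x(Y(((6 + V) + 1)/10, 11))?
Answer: -1080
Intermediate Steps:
C(W) = W**2
Y(P, a) = P + P*a (Y(P, a) = P*a + P = P + P*a)
x(J) = 75*J (x(J) = (J*3)*(-5)**2 = (3*J)*25 = 75*J)
-x(Y(((6 + V) + 1)/10, 11)) = -75*(((6 + 5) + 1)/10)*(1 + 11) = -75*((11 + 1)*(1/10))*12 = -75*(12*(1/10))*12 = -75*(6/5)*12 = -75*72/5 = -1*1080 = -1080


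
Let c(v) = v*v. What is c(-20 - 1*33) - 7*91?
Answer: 2172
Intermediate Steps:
c(v) = v²
c(-20 - 1*33) - 7*91 = (-20 - 1*33)² - 7*91 = (-20 - 33)² - 637 = (-53)² - 637 = 2809 - 637 = 2172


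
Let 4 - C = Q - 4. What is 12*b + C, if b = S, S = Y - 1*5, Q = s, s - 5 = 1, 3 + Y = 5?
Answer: -34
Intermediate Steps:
Y = 2 (Y = -3 + 5 = 2)
s = 6 (s = 5 + 1 = 6)
Q = 6
S = -3 (S = 2 - 1*5 = 2 - 5 = -3)
b = -3
C = 2 (C = 4 - (6 - 4) = 4 - 1*2 = 4 - 2 = 2)
12*b + C = 12*(-3) + 2 = -36 + 2 = -34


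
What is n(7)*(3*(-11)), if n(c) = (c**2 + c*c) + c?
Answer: -3465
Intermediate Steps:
n(c) = c + 2*c**2 (n(c) = (c**2 + c**2) + c = 2*c**2 + c = c + 2*c**2)
n(7)*(3*(-11)) = (7*(1 + 2*7))*(3*(-11)) = (7*(1 + 14))*(-33) = (7*15)*(-33) = 105*(-33) = -3465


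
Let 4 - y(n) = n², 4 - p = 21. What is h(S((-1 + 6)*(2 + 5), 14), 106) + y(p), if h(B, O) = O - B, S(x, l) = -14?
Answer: -165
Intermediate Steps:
p = -17 (p = 4 - 1*21 = 4 - 21 = -17)
y(n) = 4 - n²
h(S((-1 + 6)*(2 + 5), 14), 106) + y(p) = (106 - 1*(-14)) + (4 - 1*(-17)²) = (106 + 14) + (4 - 1*289) = 120 + (4 - 289) = 120 - 285 = -165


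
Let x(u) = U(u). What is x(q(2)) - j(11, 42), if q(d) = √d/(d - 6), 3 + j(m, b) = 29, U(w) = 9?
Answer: -17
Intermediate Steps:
j(m, b) = 26 (j(m, b) = -3 + 29 = 26)
q(d) = √d/(-6 + d)
x(u) = 9
x(q(2)) - j(11, 42) = 9 - 1*26 = 9 - 26 = -17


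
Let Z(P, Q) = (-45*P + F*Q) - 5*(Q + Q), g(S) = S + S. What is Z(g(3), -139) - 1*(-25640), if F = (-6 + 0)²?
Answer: 21756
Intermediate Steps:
g(S) = 2*S
F = 36 (F = (-6)² = 36)
Z(P, Q) = -45*P + 26*Q (Z(P, Q) = (-45*P + 36*Q) - 5*(Q + Q) = (-45*P + 36*Q) - 10*Q = -45*P + 26*Q)
Z(g(3), -139) - 1*(-25640) = (-90*3 + 26*(-139)) - 1*(-25640) = (-45*6 - 3614) + 25640 = (-270 - 3614) + 25640 = -3884 + 25640 = 21756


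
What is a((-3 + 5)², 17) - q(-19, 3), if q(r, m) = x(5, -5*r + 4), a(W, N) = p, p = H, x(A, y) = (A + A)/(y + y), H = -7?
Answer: -698/99 ≈ -7.0505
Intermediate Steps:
x(A, y) = A/y (x(A, y) = (2*A)/((2*y)) = (2*A)*(1/(2*y)) = A/y)
p = -7
a(W, N) = -7
q(r, m) = 5/(4 - 5*r) (q(r, m) = 5/(-5*r + 4) = 5/(4 - 5*r))
a((-3 + 5)², 17) - q(-19, 3) = -7 - (-5)/(-4 + 5*(-19)) = -7 - (-5)/(-4 - 95) = -7 - (-5)/(-99) = -7 - (-5)*(-1)/99 = -7 - 1*5/99 = -7 - 5/99 = -698/99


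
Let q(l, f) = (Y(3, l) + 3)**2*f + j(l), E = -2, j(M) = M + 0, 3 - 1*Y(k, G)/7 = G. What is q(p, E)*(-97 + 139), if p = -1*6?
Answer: -366156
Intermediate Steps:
Y(k, G) = 21 - 7*G
j(M) = M
p = -6
q(l, f) = l + f*(24 - 7*l)**2 (q(l, f) = ((21 - 7*l) + 3)**2*f + l = (24 - 7*l)**2*f + l = f*(24 - 7*l)**2 + l = l + f*(24 - 7*l)**2)
q(p, E)*(-97 + 139) = (-6 - 2*(-24 + 7*(-6))**2)*(-97 + 139) = (-6 - 2*(-24 - 42)**2)*42 = (-6 - 2*(-66)**2)*42 = (-6 - 2*4356)*42 = (-6 - 8712)*42 = -8718*42 = -366156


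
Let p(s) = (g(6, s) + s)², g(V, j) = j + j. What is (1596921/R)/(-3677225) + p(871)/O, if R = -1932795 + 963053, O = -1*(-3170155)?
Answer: 4869510593804639661/2260928884197604450 ≈ 2.1538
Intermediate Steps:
g(V, j) = 2*j
O = 3170155
R = -969742
p(s) = 9*s² (p(s) = (2*s + s)² = (3*s)² = 9*s²)
(1596921/R)/(-3677225) + p(871)/O = (1596921/(-969742))/(-3677225) + (9*871²)/3170155 = (1596921*(-1/969742))*(-1/3677225) + (9*758641)*(1/3170155) = -1596921/969742*(-1/3677225) + 6827769*(1/3170155) = 1596921/3565959525950 + 6827769/3170155 = 4869510593804639661/2260928884197604450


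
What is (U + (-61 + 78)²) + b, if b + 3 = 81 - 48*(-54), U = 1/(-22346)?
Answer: 66121813/22346 ≈ 2959.0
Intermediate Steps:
U = -1/22346 ≈ -4.4751e-5
b = 2670 (b = -3 + (81 - 48*(-54)) = -3 + (81 + 2592) = -3 + 2673 = 2670)
(U + (-61 + 78)²) + b = (-1/22346 + (-61 + 78)²) + 2670 = (-1/22346 + 17²) + 2670 = (-1/22346 + 289) + 2670 = 6457993/22346 + 2670 = 66121813/22346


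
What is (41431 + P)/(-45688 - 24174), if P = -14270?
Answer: -27161/69862 ≈ -0.38878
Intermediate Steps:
(41431 + P)/(-45688 - 24174) = (41431 - 14270)/(-45688 - 24174) = 27161/(-69862) = 27161*(-1/69862) = -27161/69862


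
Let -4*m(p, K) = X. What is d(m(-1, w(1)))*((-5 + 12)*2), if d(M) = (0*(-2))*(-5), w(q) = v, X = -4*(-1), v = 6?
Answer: 0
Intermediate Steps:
X = 4
w(q) = 6
m(p, K) = -1 (m(p, K) = -¼*4 = -1)
d(M) = 0 (d(M) = 0*(-5) = 0)
d(m(-1, w(1)))*((-5 + 12)*2) = 0*((-5 + 12)*2) = 0*(7*2) = 0*14 = 0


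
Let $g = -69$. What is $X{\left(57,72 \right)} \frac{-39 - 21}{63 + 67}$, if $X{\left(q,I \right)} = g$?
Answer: $\frac{414}{13} \approx 31.846$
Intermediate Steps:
$X{\left(q,I \right)} = -69$
$X{\left(57,72 \right)} \frac{-39 - 21}{63 + 67} = - 69 \frac{-39 - 21}{63 + 67} = - 69 \left(- \frac{60}{130}\right) = - 69 \left(\left(-60\right) \frac{1}{130}\right) = \left(-69\right) \left(- \frac{6}{13}\right) = \frac{414}{13}$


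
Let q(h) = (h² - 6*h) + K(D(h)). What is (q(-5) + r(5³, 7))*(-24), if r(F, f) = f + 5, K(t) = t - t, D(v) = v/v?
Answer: -1608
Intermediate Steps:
D(v) = 1
K(t) = 0
r(F, f) = 5 + f
q(h) = h² - 6*h (q(h) = (h² - 6*h) + 0 = h² - 6*h)
(q(-5) + r(5³, 7))*(-24) = (-5*(-6 - 5) + (5 + 7))*(-24) = (-5*(-11) + 12)*(-24) = (55 + 12)*(-24) = 67*(-24) = -1608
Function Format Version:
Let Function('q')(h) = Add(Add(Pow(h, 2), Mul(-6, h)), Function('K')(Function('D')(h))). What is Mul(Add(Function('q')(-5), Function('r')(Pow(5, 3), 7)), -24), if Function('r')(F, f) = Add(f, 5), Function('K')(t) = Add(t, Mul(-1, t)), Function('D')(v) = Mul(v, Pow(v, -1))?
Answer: -1608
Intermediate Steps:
Function('D')(v) = 1
Function('K')(t) = 0
Function('r')(F, f) = Add(5, f)
Function('q')(h) = Add(Pow(h, 2), Mul(-6, h)) (Function('q')(h) = Add(Add(Pow(h, 2), Mul(-6, h)), 0) = Add(Pow(h, 2), Mul(-6, h)))
Mul(Add(Function('q')(-5), Function('r')(Pow(5, 3), 7)), -24) = Mul(Add(Mul(-5, Add(-6, -5)), Add(5, 7)), -24) = Mul(Add(Mul(-5, -11), 12), -24) = Mul(Add(55, 12), -24) = Mul(67, -24) = -1608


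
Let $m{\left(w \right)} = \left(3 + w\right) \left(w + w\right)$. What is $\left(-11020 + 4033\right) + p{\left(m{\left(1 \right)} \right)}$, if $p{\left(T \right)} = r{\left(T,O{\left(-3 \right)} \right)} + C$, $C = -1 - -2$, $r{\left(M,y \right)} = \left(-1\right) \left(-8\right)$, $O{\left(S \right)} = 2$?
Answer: $-6978$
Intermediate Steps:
$r{\left(M,y \right)} = 8$
$m{\left(w \right)} = 2 w \left(3 + w\right)$ ($m{\left(w \right)} = \left(3 + w\right) 2 w = 2 w \left(3 + w\right)$)
$C = 1$ ($C = -1 + 2 = 1$)
$p{\left(T \right)} = 9$ ($p{\left(T \right)} = 8 + 1 = 9$)
$\left(-11020 + 4033\right) + p{\left(m{\left(1 \right)} \right)} = \left(-11020 + 4033\right) + 9 = -6987 + 9 = -6978$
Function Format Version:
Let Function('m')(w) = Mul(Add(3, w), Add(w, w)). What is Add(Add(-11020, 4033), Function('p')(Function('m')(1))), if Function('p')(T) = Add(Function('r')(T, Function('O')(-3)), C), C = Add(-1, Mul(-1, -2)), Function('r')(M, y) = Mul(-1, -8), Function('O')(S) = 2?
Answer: -6978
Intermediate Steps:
Function('r')(M, y) = 8
Function('m')(w) = Mul(2, w, Add(3, w)) (Function('m')(w) = Mul(Add(3, w), Mul(2, w)) = Mul(2, w, Add(3, w)))
C = 1 (C = Add(-1, 2) = 1)
Function('p')(T) = 9 (Function('p')(T) = Add(8, 1) = 9)
Add(Add(-11020, 4033), Function('p')(Function('m')(1))) = Add(Add(-11020, 4033), 9) = Add(-6987, 9) = -6978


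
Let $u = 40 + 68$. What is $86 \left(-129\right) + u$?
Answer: $-10986$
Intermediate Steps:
$u = 108$
$86 \left(-129\right) + u = 86 \left(-129\right) + 108 = -11094 + 108 = -10986$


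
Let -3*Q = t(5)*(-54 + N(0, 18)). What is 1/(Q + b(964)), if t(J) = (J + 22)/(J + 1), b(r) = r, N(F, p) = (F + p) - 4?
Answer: 1/1024 ≈ 0.00097656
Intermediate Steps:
N(F, p) = -4 + F + p
t(J) = (22 + J)/(1 + J)
Q = 60 (Q = -(22 + 5)/(1 + 5)*(-54 + (-4 + 0 + 18))/3 = -27/6*(-54 + 14)/3 = -(1/6)*27*(-40)/3 = -3*(-40)/2 = -1/3*(-180) = 60)
1/(Q + b(964)) = 1/(60 + 964) = 1/1024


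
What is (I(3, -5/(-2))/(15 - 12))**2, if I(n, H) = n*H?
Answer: 25/4 ≈ 6.2500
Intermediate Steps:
I(n, H) = H*n
(I(3, -5/(-2))/(15 - 12))**2 = ((-5/(-2)*3)/(15 - 12))**2 = ((-5*(-1/2)*3)/3)**2 = (((5/2)*3)*(1/3))**2 = ((15/2)*(1/3))**2 = (5/2)**2 = 25/4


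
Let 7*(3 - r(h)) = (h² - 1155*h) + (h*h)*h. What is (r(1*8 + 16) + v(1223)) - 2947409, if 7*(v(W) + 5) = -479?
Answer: -20619036/7 ≈ -2.9456e+6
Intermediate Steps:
v(W) = -514/7 (v(W) = -5 + (⅐)*(-479) = -5 - 479/7 = -514/7)
r(h) = 3 + 165*h - h²/7 - h³/7 (r(h) = 3 - ((h² - 1155*h) + (h*h)*h)/7 = 3 - ((h² - 1155*h) + h²*h)/7 = 3 - ((h² - 1155*h) + h³)/7 = 3 - (h² + h³ - 1155*h)/7 = 3 + (165*h - h²/7 - h³/7) = 3 + 165*h - h²/7 - h³/7)
(r(1*8 + 16) + v(1223)) - 2947409 = ((3 + 165*(1*8 + 16) - (1*8 + 16)²/7 - (1*8 + 16)³/7) - 514/7) - 2947409 = ((3 + 165*(8 + 16) - (8 + 16)²/7 - (8 + 16)³/7) - 514/7) - 2947409 = ((3 + 165*24 - ⅐*24² - ⅐*24³) - 514/7) - 2947409 = ((3 + 3960 - ⅐*576 - ⅐*13824) - 514/7) - 2947409 = ((3 + 3960 - 576/7 - 13824/7) - 514/7) - 2947409 = (13341/7 - 514/7) - 2947409 = 12827/7 - 2947409 = -20619036/7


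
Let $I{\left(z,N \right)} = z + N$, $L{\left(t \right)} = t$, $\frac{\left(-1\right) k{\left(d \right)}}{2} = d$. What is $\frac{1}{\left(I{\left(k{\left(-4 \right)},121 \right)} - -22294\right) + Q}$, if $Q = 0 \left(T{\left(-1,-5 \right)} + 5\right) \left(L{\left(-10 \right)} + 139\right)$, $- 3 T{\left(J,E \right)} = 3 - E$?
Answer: $\frac{1}{22423} \approx 4.4597 \cdot 10^{-5}$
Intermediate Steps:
$T{\left(J,E \right)} = -1 + \frac{E}{3}$ ($T{\left(J,E \right)} = - \frac{3 - E}{3} = -1 + \frac{E}{3}$)
$k{\left(d \right)} = - 2 d$
$I{\left(z,N \right)} = N + z$
$Q = 0$ ($Q = 0 \left(\left(-1 + \frac{1}{3} \left(-5\right)\right) + 5\right) \left(-10 + 139\right) = 0 \left(\left(-1 - \frac{5}{3}\right) + 5\right) 129 = 0 \left(- \frac{8}{3} + 5\right) 129 = 0 \cdot \frac{7}{3} \cdot 129 = 0 \cdot 129 = 0$)
$\frac{1}{\left(I{\left(k{\left(-4 \right)},121 \right)} - -22294\right) + Q} = \frac{1}{\left(\left(121 - -8\right) - -22294\right) + 0} = \frac{1}{\left(\left(121 + 8\right) + 22294\right) + 0} = \frac{1}{\left(129 + 22294\right) + 0} = \frac{1}{22423 + 0} = \frac{1}{22423}$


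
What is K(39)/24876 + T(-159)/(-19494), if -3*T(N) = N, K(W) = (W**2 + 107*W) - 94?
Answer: 2995777/13470354 ≈ 0.22240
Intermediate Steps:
K(W) = -94 + W**2 + 107*W
T(N) = -N/3
K(39)/24876 + T(-159)/(-19494) = (-94 + 39**2 + 107*39)/24876 - 1/3*(-159)/(-19494) = (-94 + 1521 + 4173)*(1/24876) + 53*(-1/19494) = 5600*(1/24876) - 53/19494 = 1400/6219 - 53/19494 = 2995777/13470354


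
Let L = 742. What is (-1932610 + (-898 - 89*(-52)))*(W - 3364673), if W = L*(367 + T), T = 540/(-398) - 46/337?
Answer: 400160002397569200/67063 ≈ 5.9669e+12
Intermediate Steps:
T = -100144/67063 (T = 540*(-1/398) - 46*1/337 = -270/199 - 46/337 = -100144/67063 ≈ -1.4933)
W = 18187886934/67063 (W = 742*(367 - 100144/67063) = 742*(24511977/67063) = 18187886934/67063 ≈ 2.7121e+5)
(-1932610 + (-898 - 89*(-52)))*(W - 3364673) = (-1932610 + (-898 - 89*(-52)))*(18187886934/67063 - 3364673) = (-1932610 + (-898 + 4628))*(-207457178465/67063) = (-1932610 + 3730)*(-207457178465/67063) = -1928880*(-207457178465/67063) = 400160002397569200/67063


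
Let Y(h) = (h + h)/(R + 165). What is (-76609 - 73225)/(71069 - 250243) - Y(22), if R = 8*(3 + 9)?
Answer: 15611509/23382207 ≈ 0.66767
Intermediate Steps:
R = 96 (R = 8*12 = 96)
Y(h) = 2*h/261 (Y(h) = (h + h)/(96 + 165) = (2*h)/261 = (2*h)*(1/261) = 2*h/261)
(-76609 - 73225)/(71069 - 250243) - Y(22) = (-76609 - 73225)/(71069 - 250243) - 2*22/261 = -149834/(-179174) - 1*44/261 = -149834*(-1/179174) - 44/261 = 74917/89587 - 44/261 = 15611509/23382207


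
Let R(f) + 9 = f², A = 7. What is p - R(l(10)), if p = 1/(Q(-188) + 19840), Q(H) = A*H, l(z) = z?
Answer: -1685683/18524 ≈ -91.000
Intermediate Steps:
Q(H) = 7*H
R(f) = -9 + f²
p = 1/18524 (p = 1/(7*(-188) + 19840) = 1/(-1316 + 19840) = 1/18524 ≈ 5.3984e-5)
p - R(l(10)) = 1/18524 - (-9 + 10²) = 1/18524 - (-9 + 100) = 1/18524 - 1*91 = 1/18524 - 91 = -1685683/18524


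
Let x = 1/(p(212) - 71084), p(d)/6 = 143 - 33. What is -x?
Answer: 1/70424 ≈ 1.4200e-5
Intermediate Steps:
p(d) = 660 (p(d) = 6*(143 - 33) = 6*110 = 660)
x = -1/70424 (x = 1/(660 - 71084) = 1/(-70424) = -1/70424 ≈ -1.4200e-5)
-x = -1*(-1/70424) = 1/70424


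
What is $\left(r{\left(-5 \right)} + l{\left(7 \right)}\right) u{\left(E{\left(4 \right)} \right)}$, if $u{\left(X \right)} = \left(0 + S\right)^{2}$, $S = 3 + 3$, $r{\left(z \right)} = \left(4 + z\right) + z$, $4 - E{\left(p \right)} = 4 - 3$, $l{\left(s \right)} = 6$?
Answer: $0$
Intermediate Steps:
$E{\left(p \right)} = 3$ ($E{\left(p \right)} = 4 - \left(4 - 3\right) = 4 - 1 = 3$)
$r{\left(z \right)} = 4 + 2 z$
$S = 6$
$u{\left(X \right)} = 36$ ($u{\left(X \right)} = \left(0 + 6\right)^{2} = 6^{2} = 36$)
$\left(r{\left(-5 \right)} + l{\left(7 \right)}\right) u{\left(E{\left(4 \right)} \right)} = \left(\left(4 + 2 \left(-5\right)\right) + 6\right) 36 = \left(\left(4 - 10\right) + 6\right) 36 = \left(-6 + 6\right) 36 = 0 \cdot 36 = 0$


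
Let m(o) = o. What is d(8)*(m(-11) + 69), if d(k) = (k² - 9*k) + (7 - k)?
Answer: -522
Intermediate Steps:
d(k) = 7 + k² - 10*k
d(8)*(m(-11) + 69) = (7 + 8² - 10*8)*(-11 + 69) = (7 + 64 - 80)*58 = -9*58 = -522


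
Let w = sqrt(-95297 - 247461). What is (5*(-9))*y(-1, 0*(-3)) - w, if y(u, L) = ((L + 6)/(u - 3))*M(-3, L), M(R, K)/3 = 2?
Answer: 405 - I*sqrt(342758) ≈ 405.0 - 585.46*I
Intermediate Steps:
M(R, K) = 6 (M(R, K) = 3*2 = 6)
w = I*sqrt(342758) (w = sqrt(-342758) = I*sqrt(342758) ≈ 585.46*I)
y(u, L) = 6*(6 + L)/(-3 + u) (y(u, L) = ((L + 6)/(u - 3))*6 = ((6 + L)/(-3 + u))*6 = 6*(6 + L)/(-3 + u))
(5*(-9))*y(-1, 0*(-3)) - w = (5*(-9))*(6*(6 + 0*(-3))/(-3 - 1)) - I*sqrt(342758) = -270*(6 + 0)/(-4) - I*sqrt(342758) = -270*(-1)*6/4 - I*sqrt(342758) = -45*(-9) - I*sqrt(342758) = 405 - I*sqrt(342758)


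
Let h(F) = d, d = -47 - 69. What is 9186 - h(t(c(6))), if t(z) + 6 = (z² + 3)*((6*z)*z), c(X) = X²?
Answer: 9302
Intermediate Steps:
t(z) = -6 + 6*z²*(3 + z²) (t(z) = -6 + (z² + 3)*((6*z)*z) = -6 + (3 + z²)*(6*z²) = -6 + 6*z²*(3 + z²))
d = -116
h(F) = -116
9186 - h(t(c(6))) = 9186 - 1*(-116) = 9186 + 116 = 9302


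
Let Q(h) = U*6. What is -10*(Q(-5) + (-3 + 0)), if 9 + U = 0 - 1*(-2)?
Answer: 450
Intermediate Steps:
U = -7 (U = -9 + (0 - 1*(-2)) = -9 + (0 + 2) = -9 + 2 = -7)
Q(h) = -42 (Q(h) = -7*6 = -42)
-10*(Q(-5) + (-3 + 0)) = -10*(-42 + (-3 + 0)) = -10*(-42 - 3) = -10*(-45) = 450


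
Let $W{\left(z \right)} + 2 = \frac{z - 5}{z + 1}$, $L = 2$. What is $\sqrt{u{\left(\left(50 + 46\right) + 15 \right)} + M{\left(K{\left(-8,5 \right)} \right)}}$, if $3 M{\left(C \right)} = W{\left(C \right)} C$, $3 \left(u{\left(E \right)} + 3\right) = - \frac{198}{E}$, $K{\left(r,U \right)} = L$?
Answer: $\frac{3 i \sqrt{851}}{37} \approx 2.3653 i$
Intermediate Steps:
$K{\left(r,U \right)} = 2$
$W{\left(z \right)} = -2 + \frac{-5 + z}{1 + z}$ ($W{\left(z \right)} = -2 + \frac{z - 5}{z + 1} = -2 + \frac{-5 + z}{1 + z}$)
$u{\left(E \right)} = -3 - \frac{66}{E}$ ($u{\left(E \right)} = -3 + \frac{\left(-198\right) \frac{1}{E}}{3} = -3 - \frac{66}{E}$)
$M{\left(C \right)} = \frac{C \left(-7 - C\right)}{3 \left(1 + C\right)}$ ($M{\left(C \right)} = \frac{\frac{-7 - C}{1 + C} C}{3} = \frac{C \frac{1}{1 + C} \left(-7 - C\right)}{3} = \frac{C \left(-7 - C\right)}{3 \left(1 + C\right)}$)
$\sqrt{u{\left(\left(50 + 46\right) + 15 \right)} + M{\left(K{\left(-8,5 \right)} \right)}} = \sqrt{\left(-3 - \frac{66}{\left(50 + 46\right) + 15}\right) - \frac{2 \left(7 + 2\right)}{3 + 3 \cdot 2}} = \sqrt{\left(-3 - \frac{66}{96 + 15}\right) - 2 \frac{1}{3 + 6} \cdot 9} = \sqrt{\left(-3 - \frac{66}{111}\right) - 2 \cdot \frac{1}{9} \cdot 9} = \sqrt{\left(-3 - \frac{22}{37}\right) - 2 \cdot \frac{1}{9} \cdot 9} = \sqrt{\left(-3 - \frac{22}{37}\right) - 2} = \sqrt{- \frac{133}{37} - 2} = \sqrt{- \frac{207}{37}} = \frac{3 i \sqrt{851}}{37}$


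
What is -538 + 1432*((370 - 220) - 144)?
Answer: 8054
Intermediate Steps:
-538 + 1432*((370 - 220) - 144) = -538 + 1432*(150 - 144) = -538 + 1432*6 = -538 + 8592 = 8054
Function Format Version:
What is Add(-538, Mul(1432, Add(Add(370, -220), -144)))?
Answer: 8054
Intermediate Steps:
Add(-538, Mul(1432, Add(Add(370, -220), -144))) = Add(-538, Mul(1432, Add(150, -144))) = Add(-538, Mul(1432, 6)) = Add(-538, 8592) = 8054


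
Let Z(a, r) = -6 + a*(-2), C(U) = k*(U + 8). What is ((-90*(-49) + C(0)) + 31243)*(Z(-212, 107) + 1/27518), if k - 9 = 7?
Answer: 411571847025/27518 ≈ 1.4956e+7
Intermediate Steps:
k = 16 (k = 9 + 7 = 16)
C(U) = 128 + 16*U (C(U) = 16*(U + 8) = 16*(8 + U) = 128 + 16*U)
Z(a, r) = -6 - 2*a
((-90*(-49) + C(0)) + 31243)*(Z(-212, 107) + 1/27518) = ((-90*(-49) + (128 + 16*0)) + 31243)*((-6 - 2*(-212)) + 1/27518) = ((4410 + (128 + 0)) + 31243)*((-6 + 424) + 1/27518) = ((4410 + 128) + 31243)*(418 + 1/27518) = (4538 + 31243)*(11502525/27518) = 35781*(11502525/27518) = 411571847025/27518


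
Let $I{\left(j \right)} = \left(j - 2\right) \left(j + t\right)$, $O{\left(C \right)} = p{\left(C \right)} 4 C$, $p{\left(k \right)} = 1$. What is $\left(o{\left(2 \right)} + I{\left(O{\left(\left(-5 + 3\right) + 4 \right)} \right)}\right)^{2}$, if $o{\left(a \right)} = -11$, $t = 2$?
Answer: $2401$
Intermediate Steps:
$O{\left(C \right)} = 4 C$ ($O{\left(C \right)} = 1 \cdot 4 C = 4 C$)
$I{\left(j \right)} = \left(-2 + j\right) \left(2 + j\right)$ ($I{\left(j \right)} = \left(j - 2\right) \left(j + 2\right) = \left(-2 + j\right) \left(2 + j\right)$)
$\left(o{\left(2 \right)} + I{\left(O{\left(\left(-5 + 3\right) + 4 \right)} \right)}\right)^{2} = \left(-11 - \left(4 - \left(4 \left(\left(-5 + 3\right) + 4\right)\right)^{2}\right)\right)^{2} = \left(-11 - \left(4 - \left(4 \left(-2 + 4\right)\right)^{2}\right)\right)^{2} = \left(-11 - \left(4 - \left(4 \cdot 2\right)^{2}\right)\right)^{2} = \left(-11 - \left(4 - 8^{2}\right)\right)^{2} = \left(-11 + \left(-4 + 64\right)\right)^{2} = \left(-11 + 60\right)^{2} = 49^{2} = 2401$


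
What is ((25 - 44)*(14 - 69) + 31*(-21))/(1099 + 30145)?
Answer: 197/15622 ≈ 0.012610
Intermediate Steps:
((25 - 44)*(14 - 69) + 31*(-21))/(1099 + 30145) = (-19*(-55) - 651)/31244 = (1045 - 651)*(1/31244) = 394*(1/31244) = 197/15622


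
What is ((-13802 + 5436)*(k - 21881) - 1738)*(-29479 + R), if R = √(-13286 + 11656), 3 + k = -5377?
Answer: -6723092406452 + 228063788*I*√1630 ≈ -6.7231e+12 + 9.2077e+9*I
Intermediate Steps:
k = -5380 (k = -3 - 5377 = -5380)
R = I*√1630 (R = √(-1630) = I*√1630 ≈ 40.373*I)
((-13802 + 5436)*(k - 21881) - 1738)*(-29479 + R) = ((-13802 + 5436)*(-5380 - 21881) - 1738)*(-29479 + I*√1630) = (-8366*(-27261) - 1738)*(-29479 + I*√1630) = (228065526 - 1738)*(-29479 + I*√1630) = 228063788*(-29479 + I*√1630) = -6723092406452 + 228063788*I*√1630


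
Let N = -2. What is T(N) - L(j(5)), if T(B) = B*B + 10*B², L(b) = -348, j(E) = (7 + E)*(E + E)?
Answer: 392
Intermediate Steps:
j(E) = 2*E*(7 + E) (j(E) = (7 + E)*(2*E) = 2*E*(7 + E))
T(B) = 11*B² (T(B) = B² + 10*B² = 11*B²)
T(N) - L(j(5)) = 11*(-2)² - 1*(-348) = 11*4 + 348 = 44 + 348 = 392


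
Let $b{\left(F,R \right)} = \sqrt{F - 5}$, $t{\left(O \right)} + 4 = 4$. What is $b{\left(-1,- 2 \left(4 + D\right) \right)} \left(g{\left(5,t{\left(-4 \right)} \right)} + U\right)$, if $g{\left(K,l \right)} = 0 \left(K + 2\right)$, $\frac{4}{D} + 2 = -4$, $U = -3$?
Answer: $- 3 i \sqrt{6} \approx - 7.3485 i$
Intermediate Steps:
$D = - \frac{2}{3}$ ($D = \frac{4}{-2 - 4} = \frac{4}{-6} = 4 \left(- \frac{1}{6}\right) = - \frac{2}{3} \approx -0.66667$)
$t{\left(O \right)} = 0$ ($t{\left(O \right)} = -4 + 4 = 0$)
$g{\left(K,l \right)} = 0$ ($g{\left(K,l \right)} = 0 \left(2 + K\right) = 0$)
$b{\left(F,R \right)} = \sqrt{-5 + F}$
$b{\left(-1,- 2 \left(4 + D\right) \right)} \left(g{\left(5,t{\left(-4 \right)} \right)} + U\right) = \sqrt{-5 - 1} \left(0 - 3\right) = \sqrt{-6} \left(-3\right) = i \sqrt{6} \left(-3\right) = - 3 i \sqrt{6}$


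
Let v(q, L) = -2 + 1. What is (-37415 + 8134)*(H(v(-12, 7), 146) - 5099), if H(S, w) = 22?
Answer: 148659637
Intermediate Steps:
v(q, L) = -1
(-37415 + 8134)*(H(v(-12, 7), 146) - 5099) = (-37415 + 8134)*(22 - 5099) = -29281*(-5077) = 148659637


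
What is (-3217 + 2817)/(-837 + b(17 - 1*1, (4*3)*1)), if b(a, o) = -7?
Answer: 100/211 ≈ 0.47393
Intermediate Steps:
(-3217 + 2817)/(-837 + b(17 - 1*1, (4*3)*1)) = (-3217 + 2817)/(-837 - 7) = -400/(-844) = -400*(-1/844) = 100/211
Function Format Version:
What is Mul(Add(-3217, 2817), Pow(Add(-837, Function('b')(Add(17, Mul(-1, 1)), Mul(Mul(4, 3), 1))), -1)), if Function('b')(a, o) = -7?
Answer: Rational(100, 211) ≈ 0.47393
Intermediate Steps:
Mul(Add(-3217, 2817), Pow(Add(-837, Function('b')(Add(17, Mul(-1, 1)), Mul(Mul(4, 3), 1))), -1)) = Mul(Add(-3217, 2817), Pow(Add(-837, -7), -1)) = Mul(-400, Pow(-844, -1)) = Mul(-400, Rational(-1, 844)) = Rational(100, 211)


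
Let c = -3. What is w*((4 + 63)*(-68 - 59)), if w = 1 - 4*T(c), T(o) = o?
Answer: -110617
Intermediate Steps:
w = 13 (w = 1 - 4*(-3) = 1 + 12 = 13)
w*((4 + 63)*(-68 - 59)) = 13*((4 + 63)*(-68 - 59)) = 13*(67*(-127)) = 13*(-8509) = -110617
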